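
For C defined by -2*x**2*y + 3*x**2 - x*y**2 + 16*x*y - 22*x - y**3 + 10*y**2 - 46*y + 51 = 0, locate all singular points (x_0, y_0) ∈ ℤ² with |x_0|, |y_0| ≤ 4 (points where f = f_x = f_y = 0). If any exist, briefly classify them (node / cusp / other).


Singular points: {(3, 2)}; classification: node.

Compute partial derivatives:
  f_x = -4*x*y + 6*x - y**2 + 16*y - 22.
  f_y = -2*x**2 - 2*x*y + 16*x - 3*y**2 + 20*y - 46.
Scan x_0 ∈ {−4, ..., 4}. For each x_0, f_y(x_0, y) is a polynomial in y; find its integer roots y ∈ {−4, ..., 4}, then test f_x and f at those candidates.
  x = -4: f_y(-4, y) = -3*y**2 + 28*y - 142; no integer root y with |y| ≤ 4.
  x = -3: f_y(-3, y) = -3*y**2 + 26*y - 112; no integer root y with |y| ≤ 4.
  x = -2: f_y(-2, y) = -3*y**2 + 24*y - 86; no integer root y with |y| ≤ 4.
  x = -1: f_y(-1, y) = -3*y**2 + 22*y - 64; no integer root y with |y| ≤ 4.
  x = 0: f_y(0, y) = -3*y**2 + 20*y - 46; no integer root y with |y| ≤ 4.
  x = 1: f_y(1, y) = -3*y**2 + 18*y - 32; no integer root y with |y| ≤ 4.
  x = 2: f_y(2, y) = -3*y**2 + 16*y - 22; no integer root y with |y| ≤ 4.
  x = 3: f_y(3, y) = -3*y**2 + 14*y - 16; vanishes at y ∈ {2}. (3, 2): f_x = 0, f = 0 — SINGULAR.
  x = 4: f_y(4, y) = -3*y**2 + 12*y - 14; no integer root y with |y| ≤ 4.
Only singular point on the grid: (3, 2).
Classify: substitute x = 3 + u, y = 2 + v and expand: f = -2*u**2*v - u**2 - u*v**2 - v**3 + v**2.
No constant or linear terms (consistent with a singular point). Quadratic part: -u**2 + v**2. Cubic part: -2*u**2*v - u*v**2 - v**3.
The quadratic part v**2 - u**2 = (v − u)(v + u) splits into two distinct linear factors, so there are two distinct tangent lines y − 2 = ±(x − 3) — this is a node (ordinary double point).
Classification: node.


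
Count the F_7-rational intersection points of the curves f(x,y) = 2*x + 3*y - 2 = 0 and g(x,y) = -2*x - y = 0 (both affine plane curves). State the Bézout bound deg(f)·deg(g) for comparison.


Common zeros: {(3, 1)}; count = 1; Bézout bound = 1.

deg(f) = 1, deg(g) = 1, so Bézout bound = 1.
Scan x ∈ F_7. For each x, list the y ∈ F_7 with f(x, y) ≡ 0 and those with g(x, y) ≡ 0 (mod 7); the common zeros in that column are the intersection.
  x = 0: f ≡ 0 at y ∈ {3}; g ≡ 0 at y ∈ {0}; common: ∅.
  x = 1: f ≡ 0 at y ∈ {0}; g ≡ 0 at y ∈ {5}; common: ∅.
  x = 2: f ≡ 0 at y ∈ {4}; g ≡ 0 at y ∈ {3}; common: ∅.
  x = 3: f ≡ 0 at y ∈ {1}; g ≡ 0 at y ∈ {1}; common: {1}.
  x = 4: f ≡ 0 at y ∈ {5}; g ≡ 0 at y ∈ {6}; common: ∅.
  x = 5: f ≡ 0 at y ∈ {2}; g ≡ 0 at y ∈ {4}; common: ∅.
  x = 6: f ≡ 0 at y ∈ {6}; g ≡ 0 at y ∈ {2}; common: ∅.
Collecting: common zeros = {(3, 1)}, so the count is 1.
Comparison with the Bézout bound: 1 ≤ 1 = deg(f)·deg(g), as expected for curves with no common component (the bound is attained).


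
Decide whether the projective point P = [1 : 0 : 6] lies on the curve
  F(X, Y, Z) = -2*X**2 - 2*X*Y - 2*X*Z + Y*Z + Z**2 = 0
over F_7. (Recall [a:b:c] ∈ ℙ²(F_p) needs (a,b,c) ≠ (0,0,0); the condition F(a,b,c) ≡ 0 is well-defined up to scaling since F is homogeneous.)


F(1,0,6) ≡ 1 (mod 7); P is NOT on the curve.

Evaluate F(1, 0, 6) term-by-term (mod 7).
  -2*X**2 ↦ -2·1·1·1 = -2
  -2*X*Y ↦ -2·1·0·1 = 0
  -2*X*Z ↦ -2·1·1·6 = -12
  Y*Z ↦ 1·1·0·6 = 0
  Z**2 ↦ 1·1·1·36 = 36
Sum: F(1, 0, 6) = (-2) + (0) + (-12) + (0) + (36) = 22.
Reducing mod 7: 22 ≡ 1 (mod 7).
Since F(a, b, c) ≡ 1 ≠ 0 (mod 7), P does NOT lie on the curve.


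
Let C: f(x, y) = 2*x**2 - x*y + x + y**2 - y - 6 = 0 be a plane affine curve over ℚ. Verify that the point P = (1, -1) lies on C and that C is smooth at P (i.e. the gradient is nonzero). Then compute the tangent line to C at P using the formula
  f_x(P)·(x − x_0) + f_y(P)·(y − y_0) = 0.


Tangent line at P: 6*x - 4*y - 10 = 0.

Step 1: f(1, -1) = 0, so P lies on C.
Step 2: partial derivatives
  f_x(x, y) = 4*x - y + 1, f_y(x, y) = -x + 2*y - 1.
  f_x(P) = 6, f_y(P) = -4 (gradient nonzero, so P is smooth).
Step 3: tangent line at P: 6·(x − 1) + -4·(y − -1) = 0.
Expanding: 6*x - 4*y - 10 = 0.


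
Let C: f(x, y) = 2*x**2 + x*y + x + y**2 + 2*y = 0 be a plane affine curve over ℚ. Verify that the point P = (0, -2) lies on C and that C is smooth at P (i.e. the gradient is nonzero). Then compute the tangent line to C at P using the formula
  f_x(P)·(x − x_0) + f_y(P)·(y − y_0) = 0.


Tangent line at P: -x - 2*y - 4 = 0.

Step 1: f(0, -2) = 0, so P lies on C.
Step 2: partial derivatives
  f_x(x, y) = 4*x + y + 1, f_y(x, y) = x + 2*y + 2.
  f_x(P) = -1, f_y(P) = -2 (gradient nonzero, so P is smooth).
Step 3: tangent line at P: -1·(x − 0) + -2·(y − -2) = 0.
Expanding: -x - 2*y - 4 = 0.


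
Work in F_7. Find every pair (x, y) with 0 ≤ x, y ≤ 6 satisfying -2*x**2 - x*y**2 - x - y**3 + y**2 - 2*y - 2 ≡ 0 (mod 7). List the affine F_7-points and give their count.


Affine F_7-points: {(0, 5), (1, 4), (1, 5), (2, 2), (3, 1), (4, 3), (5, 3), (6, 2)}; count = 8.

For each of the 49 pairs (x, y) ∈ F_7², evaluate f(x, y) mod 7. Record the zeros.
  x = 0: [0↦5, 1↦3, 2↦4, 3↦2, 4↦5, 5↦0, 6↦2]  zeros at y ∈ {5}
  x = 1: [0↦2, 1↦6, 2↦4, 3↦4, 4↦0, 5↦0, 6↦5]  zeros at y ∈ {4, 5}
  x = 2: [0↦2, 1↦5, 2↦0, 3↦2, 4↦5, 5↦3, 6↦4]  zeros at y ∈ {2}
  x = 3: [0↦5, 1↦0, 2↦6, 3↦3, 4↦6, 5↦2, 6↦6]  zeros at y ∈ {1}
  x = 4: [0↦4, 1↦5, 2↦1, 3↦0, 4↦3, 5↦4, 6↦4]  zeros at y ∈ {3}
  x = 5: [0↦6, 1↦6, 2↦6, 3↦0, 4↦3, 5↦2, 6↦5]  zeros at y ∈ {3}
  x = 6: [0↦4, 1↦3, 2↦0, 3↦3, 4↦6, 5↦3, 6↦2]  zeros at y ∈ {2}
Collecting zeros: affine points = {(0, 5), (1, 4), (1, 5), (2, 2), (3, 1), (4, 3), (5, 3), (6, 2)}.
Total count |C(F_7)_aff| = 8.


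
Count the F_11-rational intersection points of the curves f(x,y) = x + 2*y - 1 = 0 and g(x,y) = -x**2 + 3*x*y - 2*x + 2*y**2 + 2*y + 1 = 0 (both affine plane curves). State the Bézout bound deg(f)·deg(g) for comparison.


Common zeros: ∅; count = 0; Bézout bound = 2.

deg(f) = 1, deg(g) = 2, so Bézout bound = 2.
Scan x ∈ F_11. For each x, list the y ∈ F_11 with f(x, y) ≡ 0 and those with g(x, y) ≡ 0 (mod 11); the common zeros in that column are the intersection.
  x = 0: f ≡ 0 at y ∈ {6}; g ≡ 0 at y ∈ ∅; common: ∅.
  x = 1: f ≡ 0 at y ∈ {0}; g ≡ 0 at y ∈ ∅; common: ∅.
  x = 2: f ≡ 0 at y ∈ {5}; g ≡ 0 at y ∈ ∅; common: ∅.
  x = 3: f ≡ 0 at y ∈ {10}; g ≡ 0 at y ∈ ∅; common: ∅.
  x = 4: f ≡ 0 at y ∈ {4}; g ≡ 0 at y ∈ ∅; common: ∅.
  x = 5: f ≡ 0 at y ∈ {9}; g ≡ 0 at y ∈ {4}; common: ∅.
  x = 6: f ≡ 0 at y ∈ {3}; g ≡ 0 at y ∈ ∅; common: ∅.
  x = 7: f ≡ 0 at y ∈ {8}; g ≡ 0 at y ∈ ∅; common: ∅.
  x = 8: f ≡ 0 at y ∈ {2}; g ≡ 0 at y ∈ ∅; common: ∅.
  x = 9: f ≡ 0 at y ∈ {7}; g ≡ 0 at y ∈ ∅; common: ∅.
  x = 10: f ≡ 0 at y ∈ {1}; g ≡ 0 at y ∈ ∅; common: ∅.
Collecting: common zeros = ∅, so the count is 0.
Comparison with the Bézout bound: 0 ≤ 2 = deg(f)·deg(g), as expected for curves with no common component (the affine F_11-count falls short of the bound because intersections may lie at infinity, over extension fields, or carry multiplicity).


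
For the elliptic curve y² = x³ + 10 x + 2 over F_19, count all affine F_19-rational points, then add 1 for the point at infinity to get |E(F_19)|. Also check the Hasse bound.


Affine points = {(2, 7), (2, 12), (4, 7), (4, 12), (5, 5), (5, 14), (7, 4), (7, 15), (8, 9), (8, 10), (9, 2), (9, 17), (10, 0), (12, 8), (12, 11), (13, 7), (13, 12), (14, 6), (14, 13)}; affine count = 19; |E(F_19)| = 20.

Discriminant check: Δ ∝ 4a³ + 27b² = 4·10³ + 27·2² = 4·1000 + 27·4 ≡ 4 (mod 19). Nonzero ⇒ E is nonsingular.
For each x ∈ F_19, compute rhs = x³ + 10·x + 2 mod 19, then count y ∈ F_19 with y² ≡ rhs.
  x = 0: rhs = 2, matching y values: none (0 points).
  x = 1: rhs = 13, matching y values: none (0 points).
  x = 2: rhs = 11, matching y values: 7, 12 (2 points).
  x = 3: rhs = 2, matching y values: none (0 points).
  x = 4: rhs = 11, matching y values: 7, 12 (2 points).
  x = 5: rhs = 6, matching y values: 5, 14 (2 points).
  x = 6: rhs = 12, matching y values: none (0 points).
  x = 7: rhs = 16, matching y values: 4, 15 (2 points).
  x = 8: rhs = 5, matching y values: 9, 10 (2 points).
  x = 9: rhs = 4, matching y values: 2, 17 (2 points).
  x = 10: rhs = 0, matching y values: 0 (1 points).
  x = 11: rhs = 18, matching y values: none (0 points).
  x = 12: rhs = 7, matching y values: 8, 11 (2 points).
  x = 13: rhs = 11, matching y values: 7, 12 (2 points).
  x = 14: rhs = 17, matching y values: 6, 13 (2 points).
  x = 15: rhs = 12, matching y values: none (0 points).
  x = 16: rhs = 2, matching y values: none (0 points).
  x = 17: rhs = 12, matching y values: none (0 points).
  x = 18: rhs = 10, matching y values: none (0 points).
Total affine count: 19.
Full point count |E(F_19)| = 19 + 1 = 20.
Hasse bound: |20 − (19+1)| = |0| = 0 ≤ 2√19 ≈ 8.7178 ✓.


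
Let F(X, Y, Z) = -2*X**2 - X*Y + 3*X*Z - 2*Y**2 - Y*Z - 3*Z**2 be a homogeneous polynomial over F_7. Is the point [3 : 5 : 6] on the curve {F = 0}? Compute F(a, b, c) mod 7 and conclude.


F(3,5,6) ≡ 1 (mod 7); P is NOT on the curve.

Evaluate F(3, 5, 6) term-by-term (mod 7).
  -2*X**2 ↦ -2·9·1·1 = -18
  -X*Y ↦ -1·3·5·1 = -15
  3*X*Z ↦ 3·3·1·6 = 54
  -2*Y**2 ↦ -2·1·25·1 = -50
  -Y*Z ↦ -1·1·5·6 = -30
  -3*Z**2 ↦ -3·1·1·36 = -108
Sum: F(3, 5, 6) = (-18) + (-15) + (54) + (-50) + (-30) + (-108) = -167.
Reducing mod 7: -167 ≡ 1 (mod 7).
Since F(a, b, c) ≡ 1 ≠ 0 (mod 7), P does NOT lie on the curve.


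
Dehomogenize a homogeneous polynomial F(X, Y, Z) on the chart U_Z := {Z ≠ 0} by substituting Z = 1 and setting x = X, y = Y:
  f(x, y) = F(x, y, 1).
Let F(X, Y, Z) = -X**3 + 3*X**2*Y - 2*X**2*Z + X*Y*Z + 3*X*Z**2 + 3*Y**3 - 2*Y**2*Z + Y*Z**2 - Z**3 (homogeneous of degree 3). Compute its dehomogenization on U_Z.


f(x, y) = -x**3 + 3*x**2*y - 2*x**2 + x*y + 3*x + 3*y**3 - 2*y**2 + y - 1

On U_Z we set Z = 1. Each monomial c·X^i·Y^j·Z^k in F becomes c·x^i·y^j·1^k = c·x^i·y^j.
Substituting Z = 1: F(X, Y, 1) = -x**3 + 3*x**2*y - 2*x**2 + x*y + 3*x + 3*y**3 - 2*y**2 + y - 1.
Note: deg(f) ≤ deg(F) = 3; strict inequality happens when F is divisible by Z (lost terms).


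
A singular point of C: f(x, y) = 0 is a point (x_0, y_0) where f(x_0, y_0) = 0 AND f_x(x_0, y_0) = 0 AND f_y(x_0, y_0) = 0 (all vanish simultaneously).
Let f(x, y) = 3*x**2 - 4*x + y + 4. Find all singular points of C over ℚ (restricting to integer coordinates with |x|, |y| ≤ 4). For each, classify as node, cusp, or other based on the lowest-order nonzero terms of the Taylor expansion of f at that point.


No singular points in the scanned grid; C is smooth there.

Compute partial derivatives:
  f_x = 6*x - 4.
  f_y = 1.
f_y = 1 is a nonzero constant, so f_y never vanishes: no point (x, y) can satisfy f = f_x = f_y = 0. In particular no (x, y) ∈ {−4, ..., 4}² is singular; the curve is smooth.


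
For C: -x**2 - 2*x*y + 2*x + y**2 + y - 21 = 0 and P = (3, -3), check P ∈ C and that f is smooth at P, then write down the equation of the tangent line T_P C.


Tangent line at P: 2*x - 11*y - 39 = 0.

Step 1: f(3, -3) = 0, so P lies on C.
Step 2: partial derivatives
  f_x(x, y) = -2*x - 2*y + 2, f_y(x, y) = -2*x + 2*y + 1.
  f_x(P) = 2, f_y(P) = -11 (gradient nonzero, so P is smooth).
Step 3: tangent line at P: 2·(x − 3) + -11·(y − -3) = 0.
Expanding: 2*x - 11*y - 39 = 0.


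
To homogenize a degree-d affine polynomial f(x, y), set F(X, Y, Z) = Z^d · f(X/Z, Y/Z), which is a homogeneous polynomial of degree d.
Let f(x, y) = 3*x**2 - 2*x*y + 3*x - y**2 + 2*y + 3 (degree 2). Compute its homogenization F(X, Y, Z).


F(X, Y, Z) = 3*X**2 - 2*X*Y + 3*X*Z - Y**2 + 2*Y*Z + 3*Z**2

deg(f) = 2.
Substitute x = X/Z, y = Y/Z into f, then multiply by Z^2.
  monomial 3·x^2·y^0 ↦ 3·X^2·Y^0·Z^0.
  monomial -2·x^1·y^1 ↦ -2·X^1·Y^1·Z^0.
  monomial 3·x^1·y^0 ↦ 3·X^1·Y^0·Z^1.
  monomial -1·x^0·y^2 ↦ -1·X^0·Y^2·Z^0.
  monomial 2·x^0·y^1 ↦ 2·X^0·Y^1·Z^1.
  monomial 3·x^0·y^0 ↦ 3·X^0·Y^0·Z^2.
Collecting: F(X, Y, Z) = 3*X**2 - 2*X*Y + 3*X*Z - Y**2 + 2*Y*Z + 3*Z**2.


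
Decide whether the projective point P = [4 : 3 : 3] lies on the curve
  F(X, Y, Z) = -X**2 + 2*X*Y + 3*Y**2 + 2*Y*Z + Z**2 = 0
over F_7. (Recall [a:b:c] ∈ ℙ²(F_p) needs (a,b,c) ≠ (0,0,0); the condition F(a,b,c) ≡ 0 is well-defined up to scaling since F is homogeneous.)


F(4,3,3) ≡ 6 (mod 7); P is NOT on the curve.

Evaluate F(4, 3, 3) term-by-term (mod 7).
  -X**2 ↦ -1·16·1·1 = -16
  2*X*Y ↦ 2·4·3·1 = 24
  3*Y**2 ↦ 3·1·9·1 = 27
  2*Y*Z ↦ 2·1·3·3 = 18
  Z**2 ↦ 1·1·1·9 = 9
Sum: F(4, 3, 3) = (-16) + (24) + (27) + (18) + (9) = 62.
Reducing mod 7: 62 ≡ 6 (mod 7).
Since F(a, b, c) ≡ 6 ≠ 0 (mod 7), P does NOT lie on the curve.


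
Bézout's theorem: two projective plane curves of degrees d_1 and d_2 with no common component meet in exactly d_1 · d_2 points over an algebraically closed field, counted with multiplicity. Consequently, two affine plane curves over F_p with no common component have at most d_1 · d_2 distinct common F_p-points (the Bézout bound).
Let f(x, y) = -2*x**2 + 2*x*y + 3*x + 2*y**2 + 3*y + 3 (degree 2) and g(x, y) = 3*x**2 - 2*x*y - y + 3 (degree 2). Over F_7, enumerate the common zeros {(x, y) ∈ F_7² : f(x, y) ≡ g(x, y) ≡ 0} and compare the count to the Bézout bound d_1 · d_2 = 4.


Common zeros: ∅; count = 0; Bézout bound = 4.

deg(f) = 2, deg(g) = 2, so Bézout bound = 4.
Scan x ∈ F_7. For each x, list the y ∈ F_7 with f(x, y) ≡ 0 and those with g(x, y) ≡ 0 (mod 7); the common zeros in that column are the intersection.
  x = 0: f ≡ 0 at y ∈ ∅; g ≡ 0 at y ∈ {3}; common: ∅.
  x = 1: f ≡ 0 at y ∈ {4}; g ≡ 0 at y ∈ {2}; common: ∅.
  x = 2: f ≡ 0 at y ∈ ∅; g ≡ 0 at y ∈ {3}; common: ∅.
  x = 3: f ≡ 0 at y ∈ ∅; g ≡ 0 at y ∈ ∅; common: ∅.
  x = 4: f ≡ 0 at y ∈ ∅; g ≡ 0 at y ∈ {1}; common: ∅.
  x = 5: f ≡ 0 at y ∈ ∅; g ≡ 0 at y ∈ {2}; common: ∅.
  x = 6: f ≡ 0 at y ∈ ∅; g ≡ 0 at y ∈ {1}; common: ∅.
Collecting: common zeros = ∅, so the count is 0.
Comparison with the Bézout bound: 0 ≤ 4 = deg(f)·deg(g), as expected for curves with no common component (the affine F_7-count falls short of the bound because intersections may lie at infinity, over extension fields, or carry multiplicity).


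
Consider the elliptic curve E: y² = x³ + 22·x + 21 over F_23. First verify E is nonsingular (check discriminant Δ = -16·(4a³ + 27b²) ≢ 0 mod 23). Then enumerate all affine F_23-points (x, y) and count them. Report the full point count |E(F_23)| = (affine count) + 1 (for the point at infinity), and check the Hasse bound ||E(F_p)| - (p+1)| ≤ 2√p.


Affine points = {(2, 2), (2, 21), (4, 9), (4, 14), (5, 7), (5, 16), (6, 1), (6, 22), (7, 9), (7, 14), (12, 9), (12, 14), (15, 0), (17, 8), (17, 15), (18, 4), (18, 19)}; affine count = 17; |E(F_23)| = 18.

Discriminant check: Δ ∝ 4a³ + 27b² = 4·22³ + 27·21² = 4·10648 + 27·441 ≡ 12 (mod 23). Nonzero ⇒ E is nonsingular.
For each x ∈ F_23, compute rhs = x³ + 22·x + 21 mod 23, then count y ∈ F_23 with y² ≡ rhs.
  x = 0: rhs = 21, matching y values: none (0 points).
  x = 1: rhs = 21, matching y values: none (0 points).
  x = 2: rhs = 4, matching y values: 2, 21 (2 points).
  x = 3: rhs = 22, matching y values: none (0 points).
  x = 4: rhs = 12, matching y values: 9, 14 (2 points).
  x = 5: rhs = 3, matching y values: 7, 16 (2 points).
  x = 6: rhs = 1, matching y values: 1, 22 (2 points).
  x = 7: rhs = 12, matching y values: 9, 14 (2 points).
  x = 8: rhs = 19, matching y values: none (0 points).
  x = 9: rhs = 5, matching y values: none (0 points).
  x = 10: rhs = 22, matching y values: none (0 points).
  x = 11: rhs = 7, matching y values: none (0 points).
  x = 12: rhs = 12, matching y values: 9, 14 (2 points).
  x = 13: rhs = 20, matching y values: none (0 points).
  x = 14: rhs = 14, matching y values: none (0 points).
  x = 15: rhs = 0, matching y values: 0 (1 points).
  x = 16: rhs = 7, matching y values: none (0 points).
  x = 17: rhs = 18, matching y values: 8, 15 (2 points).
  x = 18: rhs = 16, matching y values: 4, 19 (2 points).
  x = 19: rhs = 7, matching y values: none (0 points).
  x = 20: rhs = 20, matching y values: none (0 points).
  x = 21: rhs = 15, matching y values: none (0 points).
  x = 22: rhs = 21, matching y values: none (0 points).
Total affine count: 17.
Full point count |E(F_23)| = 17 + 1 = 18.
Hasse bound: |18 − (23+1)| = |-6| = 6 ≤ 2√23 ≈ 9.5917 ✓.


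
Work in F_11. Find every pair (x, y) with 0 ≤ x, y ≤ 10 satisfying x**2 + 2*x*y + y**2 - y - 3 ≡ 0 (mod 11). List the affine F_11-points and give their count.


Affine F_11-points: {(1, 1), (1, 9), (2, 2), (2, 6), (3, 8), (3, 9), (5, 0), (5, 2), (6, 0), (8, 1), (8, 6)}; count = 11.

For each of the 121 pairs (x, y) ∈ F_11², evaluate f(x, y) mod 11. Record the zeros.
  x = 0: [0↦8, 1↦8, 2↦10, 3↦3, 4↦9, 5↦6, 6↦5, 7↦6, 8↦9, 9↦3, 10↦10]  zeros at y ∈ ∅
  x = 1: [0↦9, 1↦0, 2↦4, 3↦10, 4↦7, 5↦6, 6↦7, 7↦10, 8↦4, 9↦0, 10↦9]  zeros at y ∈ {1, 9}
  x = 2: [0↦1, 1↦5, 2↦0, 3↦8, 4↦7, 5↦8, 6↦0, 7↦5, 8↦1, 9↦10, 10↦10]  zeros at y ∈ {2, 6}
  x = 3: [0↦6, 1↦1, 2↦9, 3↦8, 4↦9, 5↦1, 6↦6, 7↦2, 8↦0, 9↦0, 10↦2]  zeros at y ∈ {8, 9}
  x = 4: [0↦2, 1↦10, 2↦9, 3↦10, 4↦2, 5↦7, 6↦3, 7↦1, 8↦1, 9↦3, 10↦7]  zeros at y ∈ ∅
  x = 5: [0↦0, 1↦10, 2↦0, 3↦3, 4↦8, 5↦4, 6↦2, 7↦2, 8↦4, 9↦8, 10↦3]  zeros at y ∈ {0, 2}
  x = 6: [0↦0, 1↦1, 2↦4, 3↦9, 4↦5, 5↦3, 6↦3, 7↦5, 8↦9, 9↦4, 10↦1]  zeros at y ∈ {0}
  x = 7: [0↦2, 1↦5, 2↦10, 3↦6, 4↦4, 5↦4, 6↦6, 7↦10, 8↦5, 9↦2, 10↦1]  zeros at y ∈ ∅
  x = 8: [0↦6, 1↦0, 2↦7, 3↦5, 4↦5, 5↦7, 6↦0, 7↦6, 8↦3, 9↦2, 10↦3]  zeros at y ∈ {1, 6}
  x = 9: [0↦1, 1↦8, 2↦6, 3↦6, 4↦8, 5↦1, 6↦7, 7↦4, 8↦3, 9↦4, 10↦7]  zeros at y ∈ ∅
  x = 10: [0↦9, 1↦7, 2↦7, 3↦9, 4↦2, 5↦8, 6↦5, 7↦4, 8↦5, 9↦8, 10↦2]  zeros at y ∈ ∅
Collecting zeros: affine points = {(1, 1), (1, 9), (2, 2), (2, 6), (3, 8), (3, 9), (5, 0), (5, 2), (6, 0), (8, 1), (8, 6)}.
Total count |C(F_11)_aff| = 11.


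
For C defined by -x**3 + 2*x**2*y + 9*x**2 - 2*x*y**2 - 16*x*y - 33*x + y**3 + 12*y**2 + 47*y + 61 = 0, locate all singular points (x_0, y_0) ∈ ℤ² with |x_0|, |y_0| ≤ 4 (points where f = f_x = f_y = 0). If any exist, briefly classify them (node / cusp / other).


Singular points: {(1, -3)}; classification: cusp.

Compute partial derivatives:
  f_x = -3*x**2 + 4*x*y + 18*x - 2*y**2 - 16*y - 33.
  f_y = 2*x**2 - 4*x*y - 16*x + 3*y**2 + 24*y + 47.
Scan x_0 ∈ {−4, ..., 4}. For each x_0, f_y(x_0, y) is a polynomial in y; find its integer roots y ∈ {−4, ..., 4}, then test f_x and f at those candidates.
  x = -4: f_y(-4, y) = 3*y**2 + 40*y + 143; no integer root y with |y| ≤ 4.
  x = -3: f_y(-3, y) = 3*y**2 + 36*y + 113; no integer root y with |y| ≤ 4.
  x = -2: f_y(-2, y) = 3*y**2 + 32*y + 87; no integer root y with |y| ≤ 4.
  x = -1: f_y(-1, y) = 3*y**2 + 28*y + 65; no integer root y with |y| ≤ 4.
  x = 0: f_y(0, y) = 3*y**2 + 24*y + 47; no integer root y with |y| ≤ 4.
  x = 1: f_y(1, y) = 3*y**2 + 20*y + 33; vanishes at y ∈ {-3}. (1, -3): f_x = 0, f = 0 — SINGULAR.
  x = 2: f_y(2, y) = 3*y**2 + 16*y + 23; no integer root y with |y| ≤ 4.
  x = 3: f_y(3, y) = 3*y**2 + 12*y + 17; no integer root y with |y| ≤ 4.
  x = 4: f_y(4, y) = 3*y**2 + 8*y + 15; no integer root y with |y| ≤ 4.
Only singular point on the grid: (1, -3).
Classify: substitute x = 1 + u, y = -3 + v and expand: f = -u**3 + 2*u**2*v - 2*u*v**2 + v**3 + v**2.
No constant or linear terms (consistent with a singular point). Quadratic part: v**2. Cubic part: -u**3 + 2*u**2*v - 2*u*v**2 + v**3.
The quadratic part v**2 is a perfect square, so there is a single (double) tangent line v = 0, i.e. y = -3. Restricting the cubic part to that line (v = 0) leaves -u**3 ≠ 0, so f is not divisible by v and the branch is v² ≈ u**3 to lowest order — this is a cusp.
Classification: cusp.


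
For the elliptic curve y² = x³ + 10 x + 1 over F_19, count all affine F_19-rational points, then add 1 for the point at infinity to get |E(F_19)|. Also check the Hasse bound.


Affine points = {(0, 1), (0, 18), (3, 1), (3, 18), (5, 9), (5, 10), (6, 7), (6, 12), (8, 2), (8, 17), (11, 6), (11, 13), (12, 5), (12, 14), (14, 4), (14, 15), (15, 7), (15, 12), (16, 1), (16, 18), (17, 7), (17, 12), (18, 3), (18, 16)}; affine count = 24; |E(F_19)| = 25.

Discriminant check: Δ ∝ 4a³ + 27b² = 4·10³ + 27·1² = 4·1000 + 27·1 ≡ 18 (mod 19). Nonzero ⇒ E is nonsingular.
For each x ∈ F_19, compute rhs = x³ + 10·x + 1 mod 19, then count y ∈ F_19 with y² ≡ rhs.
  x = 0: rhs = 1, matching y values: 1, 18 (2 points).
  x = 1: rhs = 12, matching y values: none (0 points).
  x = 2: rhs = 10, matching y values: none (0 points).
  x = 3: rhs = 1, matching y values: 1, 18 (2 points).
  x = 4: rhs = 10, matching y values: none (0 points).
  x = 5: rhs = 5, matching y values: 9, 10 (2 points).
  x = 6: rhs = 11, matching y values: 7, 12 (2 points).
  x = 7: rhs = 15, matching y values: none (0 points).
  x = 8: rhs = 4, matching y values: 2, 17 (2 points).
  x = 9: rhs = 3, matching y values: none (0 points).
  x = 10: rhs = 18, matching y values: none (0 points).
  x = 11: rhs = 17, matching y values: 6, 13 (2 points).
  x = 12: rhs = 6, matching y values: 5, 14 (2 points).
  x = 13: rhs = 10, matching y values: none (0 points).
  x = 14: rhs = 16, matching y values: 4, 15 (2 points).
  x = 15: rhs = 11, matching y values: 7, 12 (2 points).
  x = 16: rhs = 1, matching y values: 1, 18 (2 points).
  x = 17: rhs = 11, matching y values: 7, 12 (2 points).
  x = 18: rhs = 9, matching y values: 3, 16 (2 points).
Total affine count: 24.
Full point count |E(F_19)| = 24 + 1 = 25.
Hasse bound: |25 − (19+1)| = |5| = 5 ≤ 2√19 ≈ 8.7178 ✓.


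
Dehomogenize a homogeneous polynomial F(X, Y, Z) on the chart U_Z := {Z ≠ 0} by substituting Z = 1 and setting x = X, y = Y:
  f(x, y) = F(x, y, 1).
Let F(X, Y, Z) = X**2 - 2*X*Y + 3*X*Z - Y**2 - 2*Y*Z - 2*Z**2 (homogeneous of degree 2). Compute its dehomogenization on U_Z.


f(x, y) = x**2 - 2*x*y + 3*x - y**2 - 2*y - 2

On U_Z we set Z = 1. Each monomial c·X^i·Y^j·Z^k in F becomes c·x^i·y^j·1^k = c·x^i·y^j.
Substituting Z = 1: F(X, Y, 1) = x**2 - 2*x*y + 3*x - y**2 - 2*y - 2.
Note: deg(f) ≤ deg(F) = 2; strict inequality happens when F is divisible by Z (lost terms).


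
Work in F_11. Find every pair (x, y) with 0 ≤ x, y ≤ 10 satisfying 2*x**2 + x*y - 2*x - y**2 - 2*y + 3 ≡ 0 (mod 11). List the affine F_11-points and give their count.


Affine F_11-points: {(0, 1), (0, 8), (5, 5), (5, 9), (6, 1), (6, 3), (8, 8), (8, 9), (10, 3), (10, 5)}; count = 10.

For each of the 121 pairs (x, y) ∈ F_11², evaluate f(x, y) mod 11. Record the zeros.
  x = 0: [0↦3, 1↦0, 2↦6, 3↦10, 4↦1, 5↦1, 6↦10, 7↦6, 8↦0, 9↦3, 10↦4]  zeros at y ∈ {1, 8}
  x = 1: [0↦3, 1↦1, 2↦8, 3↦2, 4↦5, 5↦6, 6↦5, 7↦2, 8↦8, 9↦1, 10↦3]  zeros at y ∈ ∅
  x = 2: [0↦7, 1↦6, 2↦3, 3↦9, 4↦2, 5↦4, 6↦4, 7↦2, 8↦9, 9↦3, 10↦6]  zeros at y ∈ ∅
  x = 3: [0↦4, 1↦4, 2↦2, 3↦9, 4↦3, 5↦6, 6↦7, 7↦6, 8↦3, 9↦9, 10↦2]  zeros at y ∈ ∅
  x = 4: [0↦5, 1↦6, 2↦5, 3↦2, 4↦8, 5↦1, 6↦3, 7↦3, 8↦1, 9↦8, 10↦2]  zeros at y ∈ ∅
  x = 5: [0↦10, 1↦1, 2↦1, 3↦10, 4↦6, 5↦0, 6↦3, 7↦4, 8↦3, 9↦0, 10↦6]  zeros at y ∈ {5, 9}
  x = 6: [0↦8, 1↦0, 2↦1, 3↦0, 4↦8, 5↦3, 6↦7, 7↦9, 8↦9, 9↦7, 10↦3]  zeros at y ∈ {1, 3}
  x = 7: [0↦10, 1↦3, 2↦5, 3↦5, 4↦3, 5↦10, 6↦4, 7↦7, 8↦8, 9↦7, 10↦4]  zeros at y ∈ ∅
  x = 8: [0↦5, 1↦10, 2↦2, 3↦3, 4↦2, 5↦10, 6↦5, 7↦9, 8↦0, 9↦0, 10↦9]  zeros at y ∈ {8, 9}
  x = 9: [0↦4, 1↦10, 2↦3, 3↦5, 4↦5, 5↦3, 6↦10, 7↦4, 8↦7, 9↦8, 10↦7]  zeros at y ∈ ∅
  x = 10: [0↦7, 1↦3, 2↦8, 3↦0, 4↦1, 5↦0, 6↦8, 7↦3, 8↦7, 9↦9, 10↦9]  zeros at y ∈ {3, 5}
Collecting zeros: affine points = {(0, 1), (0, 8), (5, 5), (5, 9), (6, 1), (6, 3), (8, 8), (8, 9), (10, 3), (10, 5)}.
Total count |C(F_11)_aff| = 10.


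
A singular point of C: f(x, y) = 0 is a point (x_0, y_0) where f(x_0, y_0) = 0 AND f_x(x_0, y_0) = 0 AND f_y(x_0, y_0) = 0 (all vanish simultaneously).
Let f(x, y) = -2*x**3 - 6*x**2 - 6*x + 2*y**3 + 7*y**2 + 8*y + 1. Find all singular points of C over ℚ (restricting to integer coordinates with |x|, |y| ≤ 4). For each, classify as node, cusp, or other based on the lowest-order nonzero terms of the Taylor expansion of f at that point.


Singular points: {(-1, -1)}; classification: cusp.

Compute partial derivatives:
  f_x = -6*x**2 - 12*x - 6.
  f_y = 6*y**2 + 14*y + 8.
Scan x_0 ∈ {−4, ..., 4}. For each x_0, f_y(x_0, y) is a polynomial in y; find its integer roots y ∈ {−4, ..., 4}, then test f_x and f at those candidates.
  x = -4: f_y(-4, y) = 6*y**2 + 14*y + 8; vanishes at y ∈ {-1}. (-4, -1): f_x = -54 ≠ 0.
  x = -3: f_y(-3, y) = 6*y**2 + 14*y + 8; vanishes at y ∈ {-1}. (-3, -1): f_x = -24 ≠ 0.
  x = -2: f_y(-2, y) = 6*y**2 + 14*y + 8; vanishes at y ∈ {-1}. (-2, -1): f_x = -6 ≠ 0.
  x = -1: f_y(-1, y) = 6*y**2 + 14*y + 8; vanishes at y ∈ {-1}. (-1, -1): f_x = 0, f = 0 — SINGULAR.
  x = 0: f_y(0, y) = 6*y**2 + 14*y + 8; vanishes at y ∈ {-1}. (0, -1): f_x = -6 ≠ 0.
  x = 1: f_y(1, y) = 6*y**2 + 14*y + 8; vanishes at y ∈ {-1}. (1, -1): f_x = -24 ≠ 0.
  x = 2: f_y(2, y) = 6*y**2 + 14*y + 8; vanishes at y ∈ {-1}. (2, -1): f_x = -54 ≠ 0.
  x = 3: f_y(3, y) = 6*y**2 + 14*y + 8; vanishes at y ∈ {-1}. (3, -1): f_x = -96 ≠ 0.
  x = 4: f_y(4, y) = 6*y**2 + 14*y + 8; vanishes at y ∈ {-1}. (4, -1): f_x = -150 ≠ 0.
Only singular point on the grid: (-1, -1).
Classify: substitute x = -1 + u, y = -1 + v and expand: f = -2*u**3 + 2*v**3 + v**2.
No constant or linear terms (consistent with a singular point). Quadratic part: v**2. Cubic part: -2*u**3 + 2*v**3.
The quadratic part v**2 is a perfect square, so there is a single (double) tangent line v = 0, i.e. y = -1. Restricting the cubic part to that line (v = 0) leaves -2*u**3 ≠ 0, so f is not divisible by v and the branch is v² ≈ 2*u**3 to lowest order — this is a cusp.
Classification: cusp.


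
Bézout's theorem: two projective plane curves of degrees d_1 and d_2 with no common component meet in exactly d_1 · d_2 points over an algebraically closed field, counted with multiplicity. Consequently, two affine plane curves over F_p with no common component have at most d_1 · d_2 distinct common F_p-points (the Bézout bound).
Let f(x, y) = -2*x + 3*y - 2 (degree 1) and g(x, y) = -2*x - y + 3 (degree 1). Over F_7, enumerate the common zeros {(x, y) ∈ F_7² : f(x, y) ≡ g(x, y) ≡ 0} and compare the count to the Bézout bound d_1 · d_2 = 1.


Common zeros: {(0, 3)}; count = 1; Bézout bound = 1.

deg(f) = 1, deg(g) = 1, so Bézout bound = 1.
Scan x ∈ F_7. For each x, list the y ∈ F_7 with f(x, y) ≡ 0 and those with g(x, y) ≡ 0 (mod 7); the common zeros in that column are the intersection.
  x = 0: f ≡ 0 at y ∈ {3}; g ≡ 0 at y ∈ {3}; common: {3}.
  x = 1: f ≡ 0 at y ∈ {6}; g ≡ 0 at y ∈ {1}; common: ∅.
  x = 2: f ≡ 0 at y ∈ {2}; g ≡ 0 at y ∈ {6}; common: ∅.
  x = 3: f ≡ 0 at y ∈ {5}; g ≡ 0 at y ∈ {4}; common: ∅.
  x = 4: f ≡ 0 at y ∈ {1}; g ≡ 0 at y ∈ {2}; common: ∅.
  x = 5: f ≡ 0 at y ∈ {4}; g ≡ 0 at y ∈ {0}; common: ∅.
  x = 6: f ≡ 0 at y ∈ {0}; g ≡ 0 at y ∈ {5}; common: ∅.
Collecting: common zeros = {(0, 3)}, so the count is 1.
Comparison with the Bézout bound: 1 ≤ 1 = deg(f)·deg(g), as expected for curves with no common component (the bound is attained).


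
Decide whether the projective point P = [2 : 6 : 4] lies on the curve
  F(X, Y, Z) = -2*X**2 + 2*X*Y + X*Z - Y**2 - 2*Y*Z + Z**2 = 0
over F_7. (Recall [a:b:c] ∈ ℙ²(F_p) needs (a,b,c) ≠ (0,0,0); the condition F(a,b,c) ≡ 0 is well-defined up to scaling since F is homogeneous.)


F(2,6,4) ≡ 5 (mod 7); P is NOT on the curve.

Evaluate F(2, 6, 4) term-by-term (mod 7).
  -2*X**2 ↦ -2·4·1·1 = -8
  2*X*Y ↦ 2·2·6·1 = 24
  X*Z ↦ 1·2·1·4 = 8
  -Y**2 ↦ -1·1·36·1 = -36
  -2*Y*Z ↦ -2·1·6·4 = -48
  Z**2 ↦ 1·1·1·16 = 16
Sum: F(2, 6, 4) = (-8) + (24) + (8) + (-36) + (-48) + (16) = -44.
Reducing mod 7: -44 ≡ 5 (mod 7).
Since F(a, b, c) ≡ 5 ≠ 0 (mod 7), P does NOT lie on the curve.


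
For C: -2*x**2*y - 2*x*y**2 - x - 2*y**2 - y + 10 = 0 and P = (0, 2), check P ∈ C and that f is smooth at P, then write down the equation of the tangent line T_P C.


Tangent line at P: -9*x - 9*y + 18 = 0.

Step 1: f(0, 2) = 0, so P lies on C.
Step 2: partial derivatives
  f_x(x, y) = -4*x*y - 2*y**2 - 1, f_y(x, y) = -2*x**2 - 4*x*y - 4*y - 1.
  f_x(P) = -9, f_y(P) = -9 (gradient nonzero, so P is smooth).
Step 3: tangent line at P: -9·(x − 0) + -9·(y − 2) = 0.
Expanding: -9*x - 9*y + 18 = 0.


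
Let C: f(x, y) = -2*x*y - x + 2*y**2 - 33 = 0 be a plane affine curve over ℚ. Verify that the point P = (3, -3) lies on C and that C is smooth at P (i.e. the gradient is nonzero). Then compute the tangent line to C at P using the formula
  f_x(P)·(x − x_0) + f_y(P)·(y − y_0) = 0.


Tangent line at P: 5*x - 18*y - 69 = 0.

Step 1: f(3, -3) = 0, so P lies on C.
Step 2: partial derivatives
  f_x(x, y) = -2*y - 1, f_y(x, y) = -2*x + 4*y.
  f_x(P) = 5, f_y(P) = -18 (gradient nonzero, so P is smooth).
Step 3: tangent line at P: 5·(x − 3) + -18·(y − -3) = 0.
Expanding: 5*x - 18*y - 69 = 0.


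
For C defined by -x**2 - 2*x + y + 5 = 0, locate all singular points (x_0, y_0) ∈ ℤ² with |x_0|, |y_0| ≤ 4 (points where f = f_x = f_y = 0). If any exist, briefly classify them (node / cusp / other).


No singular points in the scanned grid; C is smooth there.

Compute partial derivatives:
  f_x = -2*x - 2.
  f_y = 1.
f_y = 1 is a nonzero constant, so f_y never vanishes: no point (x, y) can satisfy f = f_x = f_y = 0. In particular no (x, y) ∈ {−4, ..., 4}² is singular; the curve is smooth.


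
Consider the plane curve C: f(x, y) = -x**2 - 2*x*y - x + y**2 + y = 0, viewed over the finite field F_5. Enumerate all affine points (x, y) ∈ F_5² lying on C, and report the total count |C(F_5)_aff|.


Affine F_5-points: {(0, 0), (0, 4), (1, 2), (1, 4), (4, 0), (4, 2)}; count = 6.

For each of the 25 pairs (x, y) ∈ F_5², evaluate f(x, y) mod 5. Record the zeros.
  x = 0: [0↦0, 1↦2, 2↦1, 3↦2, 4↦0]  zeros at y ∈ {0, 4}
  x = 1: [0↦3, 1↦3, 2↦0, 3↦4, 4↦0]  zeros at y ∈ {2, 4}
  x = 2: [0↦4, 1↦2, 2↦2, 3↦4, 4↦3]  zeros at y ∈ ∅
  x = 3: [0↦3, 1↦4, 2↦2, 3↦2, 4↦4]  zeros at y ∈ ∅
  x = 4: [0↦0, 1↦4, 2↦0, 3↦3, 4↦3]  zeros at y ∈ {0, 2}
Collecting zeros: affine points = {(0, 0), (0, 4), (1, 2), (1, 4), (4, 0), (4, 2)}.
Total count |C(F_5)_aff| = 6.


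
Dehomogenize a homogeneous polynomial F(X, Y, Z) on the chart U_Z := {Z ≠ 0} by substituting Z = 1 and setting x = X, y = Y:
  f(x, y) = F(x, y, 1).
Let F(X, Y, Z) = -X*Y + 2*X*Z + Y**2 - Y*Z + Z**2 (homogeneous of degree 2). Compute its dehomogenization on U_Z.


f(x, y) = -x*y + 2*x + y**2 - y + 1

On U_Z we set Z = 1. Each monomial c·X^i·Y^j·Z^k in F becomes c·x^i·y^j·1^k = c·x^i·y^j.
Substituting Z = 1: F(X, Y, 1) = -x*y + 2*x + y**2 - y + 1.
Note: deg(f) ≤ deg(F) = 2; strict inequality happens when F is divisible by Z (lost terms).


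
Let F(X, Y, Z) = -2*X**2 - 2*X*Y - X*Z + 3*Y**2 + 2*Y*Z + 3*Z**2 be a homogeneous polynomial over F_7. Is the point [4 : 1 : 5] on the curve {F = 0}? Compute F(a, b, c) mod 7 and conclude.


F(4,1,5) ≡ 0 (mod 7); P is on the curve.

Evaluate F(4, 1, 5) term-by-term (mod 7).
  -2*X**2 ↦ -2·16·1·1 = -32
  -2*X*Y ↦ -2·4·1·1 = -8
  -X*Z ↦ -1·4·1·5 = -20
  3*Y**2 ↦ 3·1·1·1 = 3
  2*Y*Z ↦ 2·1·1·5 = 10
  3*Z**2 ↦ 3·1·1·25 = 75
Sum: F(4, 1, 5) = (-32) + (-8) + (-20) + (3) + (10) + (75) = 28.
Reducing mod 7: 28 ≡ 0 (mod 7).
Since F(a, b, c) ≡ 0 (mod 7), P lies on the curve.


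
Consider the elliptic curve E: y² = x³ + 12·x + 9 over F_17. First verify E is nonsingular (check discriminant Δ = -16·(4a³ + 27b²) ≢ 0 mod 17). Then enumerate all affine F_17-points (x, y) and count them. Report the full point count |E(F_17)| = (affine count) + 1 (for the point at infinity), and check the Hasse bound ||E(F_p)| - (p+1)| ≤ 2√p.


Affine points = {(0, 3), (0, 14), (3, 2), (3, 15), (4, 6), (4, 11), (6, 5), (6, 12), (9, 8), (9, 9), (13, 4), (13, 13), (16, 8), (16, 9)}; affine count = 14; |E(F_17)| = 15.

Discriminant check: Δ ∝ 4a³ + 27b² = 4·12³ + 27·9² = 4·1728 + 27·81 ≡ 4 (mod 17). Nonzero ⇒ E is nonsingular.
For each x ∈ F_17, compute rhs = x³ + 12·x + 9 mod 17, then count y ∈ F_17 with y² ≡ rhs.
  x = 0: rhs = 9, matching y values: 3, 14 (2 points).
  x = 1: rhs = 5, matching y values: none (0 points).
  x = 2: rhs = 7, matching y values: none (0 points).
  x = 3: rhs = 4, matching y values: 2, 15 (2 points).
  x = 4: rhs = 2, matching y values: 6, 11 (2 points).
  x = 5: rhs = 7, matching y values: none (0 points).
  x = 6: rhs = 8, matching y values: 5, 12 (2 points).
  x = 7: rhs = 11, matching y values: none (0 points).
  x = 8: rhs = 5, matching y values: none (0 points).
  x = 9: rhs = 13, matching y values: 8, 9 (2 points).
  x = 10: rhs = 7, matching y values: none (0 points).
  x = 11: rhs = 10, matching y values: none (0 points).
  x = 12: rhs = 11, matching y values: none (0 points).
  x = 13: rhs = 16, matching y values: 4, 13 (2 points).
  x = 14: rhs = 14, matching y values: none (0 points).
  x = 15: rhs = 11, matching y values: none (0 points).
  x = 16: rhs = 13, matching y values: 8, 9 (2 points).
Total affine count: 14.
Full point count |E(F_17)| = 14 + 1 = 15.
Hasse bound: |15 − (17+1)| = |-3| = 3 ≤ 2√17 ≈ 8.2462 ✓.


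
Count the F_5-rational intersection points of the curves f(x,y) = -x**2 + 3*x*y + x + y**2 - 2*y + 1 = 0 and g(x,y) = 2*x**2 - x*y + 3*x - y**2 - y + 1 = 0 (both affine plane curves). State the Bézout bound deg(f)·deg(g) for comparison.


Common zeros: ∅; count = 0; Bézout bound = 4.

deg(f) = 2, deg(g) = 2, so Bézout bound = 4.
Scan x ∈ F_5. For each x, list the y ∈ F_5 with f(x, y) ≡ 0 and those with g(x, y) ≡ 0 (mod 5); the common zeros in that column are the intersection.
  x = 0: f ≡ 0 at y ∈ {1}; g ≡ 0 at y ∈ {2}; common: ∅.
  x = 1: f ≡ 0 at y ∈ ∅; g ≡ 0 at y ∈ ∅; common: ∅.
  x = 2: f ≡ 0 at y ∈ {3}; g ≡ 0 at y ∈ {0, 2}; common: ∅.
  x = 3: f ≡ 0 at y ∈ {0, 3}; g ≡ 0 at y ∈ ∅; common: ∅.
  x = 4: f ≡ 0 at y ∈ {1, 4}; g ≡ 0 at y ∈ {0}; common: ∅.
Collecting: common zeros = ∅, so the count is 0.
Comparison with the Bézout bound: 0 ≤ 4 = deg(f)·deg(g), as expected for curves with no common component (the affine F_5-count falls short of the bound because intersections may lie at infinity, over extension fields, or carry multiplicity).


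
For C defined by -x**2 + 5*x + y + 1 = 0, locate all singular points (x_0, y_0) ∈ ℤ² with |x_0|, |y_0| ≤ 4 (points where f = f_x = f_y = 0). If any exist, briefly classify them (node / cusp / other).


No singular points in the scanned grid; C is smooth there.

Compute partial derivatives:
  f_x = 5 - 2*x.
  f_y = 1.
f_y = 1 is a nonzero constant, so f_y never vanishes: no point (x, y) can satisfy f = f_x = f_y = 0. In particular no (x, y) ∈ {−4, ..., 4}² is singular; the curve is smooth.


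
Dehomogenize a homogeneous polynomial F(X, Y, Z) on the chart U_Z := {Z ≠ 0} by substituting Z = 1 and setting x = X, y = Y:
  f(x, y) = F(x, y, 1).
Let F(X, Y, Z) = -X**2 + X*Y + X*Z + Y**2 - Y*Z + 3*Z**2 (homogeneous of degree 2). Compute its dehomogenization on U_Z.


f(x, y) = -x**2 + x*y + x + y**2 - y + 3

On U_Z we set Z = 1. Each monomial c·X^i·Y^j·Z^k in F becomes c·x^i·y^j·1^k = c·x^i·y^j.
Substituting Z = 1: F(X, Y, 1) = -x**2 + x*y + x + y**2 - y + 3.
Note: deg(f) ≤ deg(F) = 2; strict inequality happens when F is divisible by Z (lost terms).


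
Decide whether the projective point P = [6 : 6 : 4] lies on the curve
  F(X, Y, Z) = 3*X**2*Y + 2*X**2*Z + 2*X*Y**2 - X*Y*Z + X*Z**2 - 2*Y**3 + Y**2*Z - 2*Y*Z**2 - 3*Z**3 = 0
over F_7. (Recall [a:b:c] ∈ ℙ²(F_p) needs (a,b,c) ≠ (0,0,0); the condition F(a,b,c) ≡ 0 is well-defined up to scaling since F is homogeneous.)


F(6,6,4) ≡ 4 (mod 7); P is NOT on the curve.

Evaluate F(6, 6, 4) term-by-term (mod 7).
  3*X**2*Y ↦ 3·36·6·1 = 648
  2*X**2*Z ↦ 2·36·1·4 = 288
  2*X*Y**2 ↦ 2·6·36·1 = 432
  -X*Y*Z ↦ -1·6·6·4 = -144
  X*Z**2 ↦ 1·6·1·16 = 96
  -2*Y**3 ↦ -2·1·216·1 = -432
  Y**2*Z ↦ 1·1·36·4 = 144
  -2*Y*Z**2 ↦ -2·1·6·16 = -192
  -3*Z**3 ↦ -3·1·1·64 = -192
Sum: F(6, 6, 4) = (648) + (288) + (432) + (-144) + (96) + (-432) + (144) + (-192) + (-192) = 648.
Reducing mod 7: 648 ≡ 4 (mod 7).
Since F(a, b, c) ≡ 4 ≠ 0 (mod 7), P does NOT lie on the curve.


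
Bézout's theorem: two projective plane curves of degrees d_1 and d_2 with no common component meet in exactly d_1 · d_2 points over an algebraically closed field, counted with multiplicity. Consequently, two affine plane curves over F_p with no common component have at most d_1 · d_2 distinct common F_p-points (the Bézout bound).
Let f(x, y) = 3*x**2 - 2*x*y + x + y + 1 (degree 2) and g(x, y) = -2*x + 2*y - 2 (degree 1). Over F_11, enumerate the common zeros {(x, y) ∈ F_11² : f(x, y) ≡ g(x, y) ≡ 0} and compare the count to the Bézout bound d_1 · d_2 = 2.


Common zeros: {(3, 4), (8, 9)}; count = 2; Bézout bound = 2.

deg(f) = 2, deg(g) = 1, so Bézout bound = 2.
Scan x ∈ F_11. For each x, list the y ∈ F_11 with f(x, y) ≡ 0 and those with g(x, y) ≡ 0 (mod 11); the common zeros in that column are the intersection.
  x = 0: f ≡ 0 at y ∈ {10}; g ≡ 0 at y ∈ {1}; common: ∅.
  x = 1: f ≡ 0 at y ∈ {5}; g ≡ 0 at y ∈ {2}; common: ∅.
  x = 2: f ≡ 0 at y ∈ {5}; g ≡ 0 at y ∈ {3}; common: ∅.
  x = 3: f ≡ 0 at y ∈ {4}; g ≡ 0 at y ∈ {4}; common: {4}.
  x = 4: f ≡ 0 at y ∈ {6}; g ≡ 0 at y ∈ {5}; common: ∅.
  x = 5: f ≡ 0 at y ∈ {9}; g ≡ 0 at y ∈ {6}; common: ∅.
  x = 6: f ≡ 0 at y ∈ ∅; g ≡ 0 at y ∈ {7}; common: ∅.
  x = 7: f ≡ 0 at y ∈ {6}; g ≡ 0 at y ∈ {8}; common: ∅.
  x = 8: f ≡ 0 at y ∈ {9}; g ≡ 0 at y ∈ {9}; common: {9}.
  x = 9: f ≡ 0 at y ∈ {0}; g ≡ 0 at y ∈ {10}; common: ∅.
  x = 10: f ≡ 0 at y ∈ {10}; g ≡ 0 at y ∈ {0}; common: ∅.
Collecting: common zeros = {(3, 4), (8, 9)}, so the count is 2.
Comparison with the Bézout bound: 2 ≤ 2 = deg(f)·deg(g), as expected for curves with no common component (the bound is attained).


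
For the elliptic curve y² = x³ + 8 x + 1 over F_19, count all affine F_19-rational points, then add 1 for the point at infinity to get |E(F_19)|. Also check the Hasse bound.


Affine points = {(0, 1), (0, 18), (2, 5), (2, 14), (7, 1), (7, 18), (8, 8), (8, 11), (9, 2), (9, 17), (10, 6), (10, 13), (12, 1), (12, 18), (14, 8), (14, 11), (15, 0), (16, 8), (16, 11), (18, 7), (18, 12)}; affine count = 21; |E(F_19)| = 22.

Discriminant check: Δ ∝ 4a³ + 27b² = 4·8³ + 27·1² = 4·512 + 27·1 ≡ 4 (mod 19). Nonzero ⇒ E is nonsingular.
For each x ∈ F_19, compute rhs = x³ + 8·x + 1 mod 19, then count y ∈ F_19 with y² ≡ rhs.
  x = 0: rhs = 1, matching y values: 1, 18 (2 points).
  x = 1: rhs = 10, matching y values: none (0 points).
  x = 2: rhs = 6, matching y values: 5, 14 (2 points).
  x = 3: rhs = 14, matching y values: none (0 points).
  x = 4: rhs = 2, matching y values: none (0 points).
  x = 5: rhs = 14, matching y values: none (0 points).
  x = 6: rhs = 18, matching y values: none (0 points).
  x = 7: rhs = 1, matching y values: 1, 18 (2 points).
  x = 8: rhs = 7, matching y values: 8, 11 (2 points).
  x = 9: rhs = 4, matching y values: 2, 17 (2 points).
  x = 10: rhs = 17, matching y values: 6, 13 (2 points).
  x = 11: rhs = 14, matching y values: none (0 points).
  x = 12: rhs = 1, matching y values: 1, 18 (2 points).
  x = 13: rhs = 3, matching y values: none (0 points).
  x = 14: rhs = 7, matching y values: 8, 11 (2 points).
  x = 15: rhs = 0, matching y values: 0 (1 points).
  x = 16: rhs = 7, matching y values: 8, 11 (2 points).
  x = 17: rhs = 15, matching y values: none (0 points).
  x = 18: rhs = 11, matching y values: 7, 12 (2 points).
Total affine count: 21.
Full point count |E(F_19)| = 21 + 1 = 22.
Hasse bound: |22 − (19+1)| = |2| = 2 ≤ 2√19 ≈ 8.7178 ✓.
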